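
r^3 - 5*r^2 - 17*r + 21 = (r - 7)*(r - 1)*(r + 3)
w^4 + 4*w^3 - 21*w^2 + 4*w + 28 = (w - 2)^2*(w + 1)*(w + 7)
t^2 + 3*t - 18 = (t - 3)*(t + 6)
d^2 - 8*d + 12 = (d - 6)*(d - 2)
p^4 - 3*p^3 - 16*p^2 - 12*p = p*(p - 6)*(p + 1)*(p + 2)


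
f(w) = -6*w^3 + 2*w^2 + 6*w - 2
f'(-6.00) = -666.00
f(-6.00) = 1330.00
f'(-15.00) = -4104.00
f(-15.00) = 20608.00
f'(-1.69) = -52.17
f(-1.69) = 22.53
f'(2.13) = -67.14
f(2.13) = -38.13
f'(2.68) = -112.56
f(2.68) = -87.05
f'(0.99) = -7.68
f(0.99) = 0.08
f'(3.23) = -168.87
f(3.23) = -163.94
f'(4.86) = -399.71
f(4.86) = -614.35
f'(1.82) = -46.34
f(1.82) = -20.63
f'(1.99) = -57.32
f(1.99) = -29.42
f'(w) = -18*w^2 + 4*w + 6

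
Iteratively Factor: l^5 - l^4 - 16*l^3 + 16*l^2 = (l - 4)*(l^4 + 3*l^3 - 4*l^2) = (l - 4)*(l + 4)*(l^3 - l^2) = l*(l - 4)*(l + 4)*(l^2 - l) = l^2*(l - 4)*(l + 4)*(l - 1)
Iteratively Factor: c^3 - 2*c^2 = (c - 2)*(c^2) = c*(c - 2)*(c)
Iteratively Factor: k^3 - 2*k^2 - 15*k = (k - 5)*(k^2 + 3*k) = (k - 5)*(k + 3)*(k)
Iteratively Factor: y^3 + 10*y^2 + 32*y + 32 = (y + 4)*(y^2 + 6*y + 8) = (y + 2)*(y + 4)*(y + 4)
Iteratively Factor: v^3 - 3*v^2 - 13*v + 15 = (v - 5)*(v^2 + 2*v - 3) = (v - 5)*(v + 3)*(v - 1)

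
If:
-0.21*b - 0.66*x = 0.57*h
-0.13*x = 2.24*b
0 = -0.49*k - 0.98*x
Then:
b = -0.0580357142857143*x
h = -1.13651315789474*x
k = -2.0*x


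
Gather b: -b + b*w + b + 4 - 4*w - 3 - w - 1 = b*w - 5*w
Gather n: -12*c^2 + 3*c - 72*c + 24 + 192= -12*c^2 - 69*c + 216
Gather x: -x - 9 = -x - 9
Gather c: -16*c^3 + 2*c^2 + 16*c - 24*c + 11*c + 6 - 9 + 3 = -16*c^3 + 2*c^2 + 3*c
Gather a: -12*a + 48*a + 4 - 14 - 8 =36*a - 18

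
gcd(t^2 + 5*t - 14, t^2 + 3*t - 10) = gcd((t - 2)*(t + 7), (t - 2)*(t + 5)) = t - 2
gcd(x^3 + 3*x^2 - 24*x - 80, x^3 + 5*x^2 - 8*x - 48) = x^2 + 8*x + 16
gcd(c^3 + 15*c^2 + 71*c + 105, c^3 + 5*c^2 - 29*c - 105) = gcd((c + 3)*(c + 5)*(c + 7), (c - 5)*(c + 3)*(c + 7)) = c^2 + 10*c + 21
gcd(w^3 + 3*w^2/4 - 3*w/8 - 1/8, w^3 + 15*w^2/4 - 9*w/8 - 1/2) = w^2 - w/4 - 1/8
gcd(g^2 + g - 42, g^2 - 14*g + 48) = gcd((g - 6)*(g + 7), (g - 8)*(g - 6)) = g - 6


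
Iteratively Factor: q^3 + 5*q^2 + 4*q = (q + 1)*(q^2 + 4*q) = (q + 1)*(q + 4)*(q)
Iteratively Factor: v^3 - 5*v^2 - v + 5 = (v - 1)*(v^2 - 4*v - 5) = (v - 5)*(v - 1)*(v + 1)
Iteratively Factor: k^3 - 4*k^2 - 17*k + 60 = (k + 4)*(k^2 - 8*k + 15) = (k - 5)*(k + 4)*(k - 3)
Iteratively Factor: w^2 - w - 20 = (w + 4)*(w - 5)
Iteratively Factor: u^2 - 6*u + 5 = (u - 1)*(u - 5)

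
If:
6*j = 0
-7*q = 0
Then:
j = 0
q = 0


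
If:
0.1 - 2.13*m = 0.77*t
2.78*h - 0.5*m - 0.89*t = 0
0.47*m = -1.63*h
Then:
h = -0.03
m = 0.10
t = -0.15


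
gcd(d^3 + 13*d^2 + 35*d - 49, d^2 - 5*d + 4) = d - 1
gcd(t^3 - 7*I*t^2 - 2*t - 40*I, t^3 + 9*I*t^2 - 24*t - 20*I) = t + 2*I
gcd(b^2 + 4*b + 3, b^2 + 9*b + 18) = b + 3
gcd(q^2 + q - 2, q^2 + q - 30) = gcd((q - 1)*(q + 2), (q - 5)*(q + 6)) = 1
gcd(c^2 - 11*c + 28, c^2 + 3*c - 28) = c - 4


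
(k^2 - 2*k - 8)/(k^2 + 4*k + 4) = (k - 4)/(k + 2)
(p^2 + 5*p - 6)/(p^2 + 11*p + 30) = (p - 1)/(p + 5)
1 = 1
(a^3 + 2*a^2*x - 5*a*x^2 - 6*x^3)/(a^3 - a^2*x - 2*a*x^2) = (a + 3*x)/a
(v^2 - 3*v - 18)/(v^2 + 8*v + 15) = (v - 6)/(v + 5)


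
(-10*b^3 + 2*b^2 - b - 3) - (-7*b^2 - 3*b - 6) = -10*b^3 + 9*b^2 + 2*b + 3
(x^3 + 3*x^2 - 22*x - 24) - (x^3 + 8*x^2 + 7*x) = -5*x^2 - 29*x - 24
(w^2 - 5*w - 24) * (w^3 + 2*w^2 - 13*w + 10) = w^5 - 3*w^4 - 47*w^3 + 27*w^2 + 262*w - 240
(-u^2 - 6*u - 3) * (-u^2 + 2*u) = u^4 + 4*u^3 - 9*u^2 - 6*u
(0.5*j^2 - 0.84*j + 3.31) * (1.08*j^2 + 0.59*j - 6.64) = 0.54*j^4 - 0.6122*j^3 - 0.2408*j^2 + 7.5305*j - 21.9784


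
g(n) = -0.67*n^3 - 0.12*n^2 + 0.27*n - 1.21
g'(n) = -2.01*n^2 - 0.24*n + 0.27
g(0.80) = -1.41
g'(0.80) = -1.21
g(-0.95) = -1.00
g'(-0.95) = -1.32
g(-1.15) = -0.66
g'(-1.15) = -2.11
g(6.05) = -152.34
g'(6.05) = -74.75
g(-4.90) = 73.41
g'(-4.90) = -46.81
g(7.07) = -242.07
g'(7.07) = -101.90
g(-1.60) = 0.80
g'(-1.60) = -4.49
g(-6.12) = 146.22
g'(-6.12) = -73.54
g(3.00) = -19.57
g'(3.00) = -18.54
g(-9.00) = 475.07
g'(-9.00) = -160.38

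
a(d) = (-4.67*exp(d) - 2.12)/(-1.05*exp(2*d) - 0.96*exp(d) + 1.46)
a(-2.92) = -1.69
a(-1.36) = -2.90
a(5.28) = 0.02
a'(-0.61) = -17.50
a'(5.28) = -0.02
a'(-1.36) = -2.02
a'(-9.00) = 0.00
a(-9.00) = -1.45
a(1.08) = 1.52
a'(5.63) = -0.02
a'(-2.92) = -0.25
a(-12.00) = -1.45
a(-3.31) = -1.61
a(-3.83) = -1.54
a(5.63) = 0.02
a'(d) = (-4.67*exp(d) - 2.12)*(2.1*exp(2*d) + 0.96*exp(d))/(-1.05*exp(2*d) - 0.96*exp(d) + 1.46)^2 - 4.67*exp(d)/(-1.05*exp(2*d) - 0.96*exp(d) + 1.46)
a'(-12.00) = 0.00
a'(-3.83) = -0.09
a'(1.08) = -1.73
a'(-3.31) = -0.16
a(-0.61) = -7.41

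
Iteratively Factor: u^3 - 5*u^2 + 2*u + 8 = (u - 4)*(u^2 - u - 2) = (u - 4)*(u - 2)*(u + 1)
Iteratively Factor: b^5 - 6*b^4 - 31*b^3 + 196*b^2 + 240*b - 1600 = (b - 5)*(b^4 - b^3 - 36*b^2 + 16*b + 320) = (b - 5)*(b + 4)*(b^3 - 5*b^2 - 16*b + 80) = (b - 5)*(b + 4)^2*(b^2 - 9*b + 20) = (b - 5)^2*(b + 4)^2*(b - 4)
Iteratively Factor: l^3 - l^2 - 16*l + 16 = (l + 4)*(l^2 - 5*l + 4) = (l - 1)*(l + 4)*(l - 4)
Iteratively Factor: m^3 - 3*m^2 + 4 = (m - 2)*(m^2 - m - 2) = (m - 2)*(m + 1)*(m - 2)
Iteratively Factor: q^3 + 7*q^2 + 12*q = (q + 3)*(q^2 + 4*q) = q*(q + 3)*(q + 4)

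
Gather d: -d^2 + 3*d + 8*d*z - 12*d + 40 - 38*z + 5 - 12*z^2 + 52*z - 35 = -d^2 + d*(8*z - 9) - 12*z^2 + 14*z + 10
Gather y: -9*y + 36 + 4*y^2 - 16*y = 4*y^2 - 25*y + 36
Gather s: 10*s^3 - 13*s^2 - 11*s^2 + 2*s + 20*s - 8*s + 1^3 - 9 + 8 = 10*s^3 - 24*s^2 + 14*s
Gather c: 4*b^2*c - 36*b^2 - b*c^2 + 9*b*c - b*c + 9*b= -36*b^2 - b*c^2 + 9*b + c*(4*b^2 + 8*b)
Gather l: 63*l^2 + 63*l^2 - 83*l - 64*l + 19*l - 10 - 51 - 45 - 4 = 126*l^2 - 128*l - 110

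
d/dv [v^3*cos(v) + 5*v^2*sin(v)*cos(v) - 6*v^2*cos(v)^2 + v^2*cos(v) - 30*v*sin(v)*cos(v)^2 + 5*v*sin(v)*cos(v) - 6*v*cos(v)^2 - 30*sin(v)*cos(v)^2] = -v^3*sin(v) - v^2*sin(v) + 6*v^2*sin(2*v) + 3*v^2*cos(v) + 5*v^2*cos(2*v) + 11*v*sin(2*v) - 11*v*cos(v)/2 - v*cos(2*v) - 45*v*cos(3*v)/2 - 6*v + 45*sin(v)/2 + 5*sin(2*v)/2 - 15*sin(3*v)/2 - 30*sqrt(2)*sin(v + pi/4) + 45*cos(v)/2 - 3*cos(2*v) - 45*cos(3*v)/2 - 3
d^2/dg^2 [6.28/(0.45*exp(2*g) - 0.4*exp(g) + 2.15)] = ((2.512 - 11.304*exp(g))*(0.45*exp(2*g) - 0.4*exp(g) + 2.15) + 6.28*(0.9*exp(g) - 0.4)*(1.8*exp(g) - 0.8)*exp(g))*exp(g)/(0.45*exp(2*g) - 0.4*exp(g) + 2.15)^3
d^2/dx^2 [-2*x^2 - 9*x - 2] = -4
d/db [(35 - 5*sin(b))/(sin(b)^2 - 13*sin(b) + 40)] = 5*(sin(b)^2 - 14*sin(b) + 51)*cos(b)/(sin(b)^2 - 13*sin(b) + 40)^2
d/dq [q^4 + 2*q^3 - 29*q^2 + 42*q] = 4*q^3 + 6*q^2 - 58*q + 42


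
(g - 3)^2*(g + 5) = g^3 - g^2 - 21*g + 45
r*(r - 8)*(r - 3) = r^3 - 11*r^2 + 24*r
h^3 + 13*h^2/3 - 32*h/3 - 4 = (h - 2)*(h + 1/3)*(h + 6)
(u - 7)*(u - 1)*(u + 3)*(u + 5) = u^4 - 42*u^2 - 64*u + 105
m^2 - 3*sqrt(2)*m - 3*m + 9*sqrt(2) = (m - 3)*(m - 3*sqrt(2))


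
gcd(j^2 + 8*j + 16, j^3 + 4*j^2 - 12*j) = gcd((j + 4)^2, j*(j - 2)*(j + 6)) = 1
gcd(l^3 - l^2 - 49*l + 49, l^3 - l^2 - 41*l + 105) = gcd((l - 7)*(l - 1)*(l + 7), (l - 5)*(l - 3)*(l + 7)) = l + 7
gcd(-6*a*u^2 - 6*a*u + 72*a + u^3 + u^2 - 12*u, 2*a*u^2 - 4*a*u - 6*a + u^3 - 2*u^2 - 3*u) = u - 3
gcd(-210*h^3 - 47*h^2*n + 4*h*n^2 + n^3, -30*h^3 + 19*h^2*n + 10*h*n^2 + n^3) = 30*h^2 + 11*h*n + n^2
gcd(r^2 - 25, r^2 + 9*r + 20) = r + 5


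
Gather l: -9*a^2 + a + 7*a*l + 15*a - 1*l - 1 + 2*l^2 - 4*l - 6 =-9*a^2 + 16*a + 2*l^2 + l*(7*a - 5) - 7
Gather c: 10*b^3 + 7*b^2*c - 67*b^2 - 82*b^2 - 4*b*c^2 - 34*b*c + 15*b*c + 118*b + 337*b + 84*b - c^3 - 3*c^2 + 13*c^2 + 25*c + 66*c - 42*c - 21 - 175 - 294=10*b^3 - 149*b^2 + 539*b - c^3 + c^2*(10 - 4*b) + c*(7*b^2 - 19*b + 49) - 490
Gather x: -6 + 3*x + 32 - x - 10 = 2*x + 16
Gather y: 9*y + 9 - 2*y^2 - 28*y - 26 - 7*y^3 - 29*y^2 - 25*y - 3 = -7*y^3 - 31*y^2 - 44*y - 20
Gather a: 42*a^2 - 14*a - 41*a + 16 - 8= 42*a^2 - 55*a + 8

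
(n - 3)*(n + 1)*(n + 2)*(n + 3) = n^4 + 3*n^3 - 7*n^2 - 27*n - 18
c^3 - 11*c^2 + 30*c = c*(c - 6)*(c - 5)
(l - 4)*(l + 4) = l^2 - 16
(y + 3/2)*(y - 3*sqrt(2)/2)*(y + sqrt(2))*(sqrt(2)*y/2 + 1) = sqrt(2)*y^4/2 + y^3/2 + 3*sqrt(2)*y^3/4 - 2*sqrt(2)*y^2 + 3*y^2/4 - 3*sqrt(2)*y - 3*y - 9/2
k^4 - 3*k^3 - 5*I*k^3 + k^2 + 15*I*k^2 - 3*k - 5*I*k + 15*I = (k - 3)*(k - 5*I)*(k - I)*(k + I)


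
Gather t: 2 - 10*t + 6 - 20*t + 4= 12 - 30*t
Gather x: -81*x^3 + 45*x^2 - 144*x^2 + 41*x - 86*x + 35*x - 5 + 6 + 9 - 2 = -81*x^3 - 99*x^2 - 10*x + 8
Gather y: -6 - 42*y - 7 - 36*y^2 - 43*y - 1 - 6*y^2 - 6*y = -42*y^2 - 91*y - 14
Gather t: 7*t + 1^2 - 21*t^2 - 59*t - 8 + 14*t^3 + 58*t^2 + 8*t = 14*t^3 + 37*t^2 - 44*t - 7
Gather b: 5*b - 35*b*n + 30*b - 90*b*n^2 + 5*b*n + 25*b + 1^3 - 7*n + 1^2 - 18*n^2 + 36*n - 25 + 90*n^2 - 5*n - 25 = b*(-90*n^2 - 30*n + 60) + 72*n^2 + 24*n - 48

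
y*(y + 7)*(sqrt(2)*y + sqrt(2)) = sqrt(2)*y^3 + 8*sqrt(2)*y^2 + 7*sqrt(2)*y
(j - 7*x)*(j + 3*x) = j^2 - 4*j*x - 21*x^2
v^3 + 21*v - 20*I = (v - 4*I)*(v - I)*(v + 5*I)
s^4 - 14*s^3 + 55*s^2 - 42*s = s*(s - 7)*(s - 6)*(s - 1)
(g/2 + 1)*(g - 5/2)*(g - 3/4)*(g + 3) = g^4/2 + 7*g^3/8 - 67*g^2/16 - 81*g/16 + 45/8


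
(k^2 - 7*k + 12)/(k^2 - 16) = (k - 3)/(k + 4)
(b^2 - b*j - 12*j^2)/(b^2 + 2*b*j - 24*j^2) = (b + 3*j)/(b + 6*j)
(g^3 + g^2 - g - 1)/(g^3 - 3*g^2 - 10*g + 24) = (g^3 + g^2 - g - 1)/(g^3 - 3*g^2 - 10*g + 24)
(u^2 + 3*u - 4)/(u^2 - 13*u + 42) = (u^2 + 3*u - 4)/(u^2 - 13*u + 42)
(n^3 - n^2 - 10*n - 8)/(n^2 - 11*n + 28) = (n^2 + 3*n + 2)/(n - 7)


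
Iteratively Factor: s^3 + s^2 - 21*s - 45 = (s + 3)*(s^2 - 2*s - 15) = (s + 3)^2*(s - 5)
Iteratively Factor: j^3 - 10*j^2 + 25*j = (j - 5)*(j^2 - 5*j) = (j - 5)^2*(j)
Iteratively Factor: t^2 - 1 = (t - 1)*(t + 1)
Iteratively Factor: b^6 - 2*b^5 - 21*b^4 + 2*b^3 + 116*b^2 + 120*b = (b - 3)*(b^5 + b^4 - 18*b^3 - 52*b^2 - 40*b) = (b - 3)*(b + 2)*(b^4 - b^3 - 16*b^2 - 20*b) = b*(b - 3)*(b + 2)*(b^3 - b^2 - 16*b - 20) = b*(b - 3)*(b + 2)^2*(b^2 - 3*b - 10) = b*(b - 5)*(b - 3)*(b + 2)^2*(b + 2)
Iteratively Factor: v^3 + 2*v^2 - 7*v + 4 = (v + 4)*(v^2 - 2*v + 1) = (v - 1)*(v + 4)*(v - 1)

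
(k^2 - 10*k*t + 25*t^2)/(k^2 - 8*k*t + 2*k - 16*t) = (k^2 - 10*k*t + 25*t^2)/(k^2 - 8*k*t + 2*k - 16*t)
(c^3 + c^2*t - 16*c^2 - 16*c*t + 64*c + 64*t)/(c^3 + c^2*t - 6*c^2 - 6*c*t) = (c^2 - 16*c + 64)/(c*(c - 6))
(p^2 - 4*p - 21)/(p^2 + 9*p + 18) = (p - 7)/(p + 6)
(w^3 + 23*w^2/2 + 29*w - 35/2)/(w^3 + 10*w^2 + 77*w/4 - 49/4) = 2*(w + 5)/(2*w + 7)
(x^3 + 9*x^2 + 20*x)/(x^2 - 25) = x*(x + 4)/(x - 5)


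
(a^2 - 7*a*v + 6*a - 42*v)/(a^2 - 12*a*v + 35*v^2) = (-a - 6)/(-a + 5*v)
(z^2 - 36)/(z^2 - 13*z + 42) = (z + 6)/(z - 7)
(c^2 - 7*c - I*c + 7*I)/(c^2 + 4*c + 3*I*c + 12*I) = (c^2 - c*(7 + I) + 7*I)/(c^2 + c*(4 + 3*I) + 12*I)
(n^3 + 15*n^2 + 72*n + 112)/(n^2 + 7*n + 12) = (n^2 + 11*n + 28)/(n + 3)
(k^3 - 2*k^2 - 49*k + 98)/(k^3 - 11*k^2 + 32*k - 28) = (k + 7)/(k - 2)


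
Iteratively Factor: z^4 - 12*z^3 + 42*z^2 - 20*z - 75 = (z - 5)*(z^3 - 7*z^2 + 7*z + 15) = (z - 5)*(z + 1)*(z^2 - 8*z + 15) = (z - 5)^2*(z + 1)*(z - 3)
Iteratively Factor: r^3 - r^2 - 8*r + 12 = (r - 2)*(r^2 + r - 6) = (r - 2)^2*(r + 3)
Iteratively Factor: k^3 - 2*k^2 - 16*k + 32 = (k - 4)*(k^2 + 2*k - 8) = (k - 4)*(k - 2)*(k + 4)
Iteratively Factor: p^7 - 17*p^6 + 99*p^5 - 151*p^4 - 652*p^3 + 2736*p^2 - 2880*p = (p)*(p^6 - 17*p^5 + 99*p^4 - 151*p^3 - 652*p^2 + 2736*p - 2880) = p*(p - 4)*(p^5 - 13*p^4 + 47*p^3 + 37*p^2 - 504*p + 720) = p*(p - 4)^2*(p^4 - 9*p^3 + 11*p^2 + 81*p - 180) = p*(p - 4)^2*(p + 3)*(p^3 - 12*p^2 + 47*p - 60) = p*(p - 4)^3*(p + 3)*(p^2 - 8*p + 15) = p*(p - 4)^3*(p - 3)*(p + 3)*(p - 5)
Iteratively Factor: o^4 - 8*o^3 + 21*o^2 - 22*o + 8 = (o - 1)*(o^3 - 7*o^2 + 14*o - 8) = (o - 2)*(o - 1)*(o^2 - 5*o + 4) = (o - 2)*(o - 1)^2*(o - 4)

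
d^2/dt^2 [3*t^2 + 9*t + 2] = 6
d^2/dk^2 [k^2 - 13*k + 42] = 2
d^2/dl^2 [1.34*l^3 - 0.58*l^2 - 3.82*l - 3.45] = 8.04*l - 1.16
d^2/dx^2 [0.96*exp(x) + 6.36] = 0.96*exp(x)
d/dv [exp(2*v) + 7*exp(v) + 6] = (2*exp(v) + 7)*exp(v)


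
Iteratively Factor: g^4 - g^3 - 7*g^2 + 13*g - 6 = (g - 2)*(g^3 + g^2 - 5*g + 3) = (g - 2)*(g - 1)*(g^2 + 2*g - 3) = (g - 2)*(g - 1)*(g + 3)*(g - 1)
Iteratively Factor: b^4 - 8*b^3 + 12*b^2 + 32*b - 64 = (b - 2)*(b^3 - 6*b^2 + 32) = (b - 4)*(b - 2)*(b^2 - 2*b - 8) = (b - 4)^2*(b - 2)*(b + 2)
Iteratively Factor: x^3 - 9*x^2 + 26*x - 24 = (x - 3)*(x^2 - 6*x + 8) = (x - 3)*(x - 2)*(x - 4)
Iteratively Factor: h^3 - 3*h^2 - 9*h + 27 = (h + 3)*(h^2 - 6*h + 9) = (h - 3)*(h + 3)*(h - 3)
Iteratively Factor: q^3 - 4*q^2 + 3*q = (q - 3)*(q^2 - q) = (q - 3)*(q - 1)*(q)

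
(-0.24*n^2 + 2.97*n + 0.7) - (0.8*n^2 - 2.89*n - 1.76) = -1.04*n^2 + 5.86*n + 2.46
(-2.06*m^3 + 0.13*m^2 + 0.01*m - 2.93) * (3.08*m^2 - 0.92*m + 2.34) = -6.3448*m^5 + 2.2956*m^4 - 4.9092*m^3 - 8.7294*m^2 + 2.719*m - 6.8562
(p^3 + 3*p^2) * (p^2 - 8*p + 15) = p^5 - 5*p^4 - 9*p^3 + 45*p^2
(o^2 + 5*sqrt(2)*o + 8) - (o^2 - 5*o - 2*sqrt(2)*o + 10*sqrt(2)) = 5*o + 7*sqrt(2)*o - 10*sqrt(2) + 8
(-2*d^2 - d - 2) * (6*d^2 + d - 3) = -12*d^4 - 8*d^3 - 7*d^2 + d + 6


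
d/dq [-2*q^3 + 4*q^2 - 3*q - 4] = -6*q^2 + 8*q - 3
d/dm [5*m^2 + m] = 10*m + 1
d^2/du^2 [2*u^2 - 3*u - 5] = 4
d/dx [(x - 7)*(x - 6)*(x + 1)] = 3*x^2 - 24*x + 29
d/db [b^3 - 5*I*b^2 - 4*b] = 3*b^2 - 10*I*b - 4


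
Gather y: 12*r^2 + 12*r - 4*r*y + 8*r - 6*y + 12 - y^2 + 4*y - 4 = 12*r^2 + 20*r - y^2 + y*(-4*r - 2) + 8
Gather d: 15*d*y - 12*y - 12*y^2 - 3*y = 15*d*y - 12*y^2 - 15*y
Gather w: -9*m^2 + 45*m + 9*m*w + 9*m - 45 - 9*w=-9*m^2 + 54*m + w*(9*m - 9) - 45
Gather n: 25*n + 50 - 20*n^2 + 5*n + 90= -20*n^2 + 30*n + 140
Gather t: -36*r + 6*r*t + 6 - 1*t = -36*r + t*(6*r - 1) + 6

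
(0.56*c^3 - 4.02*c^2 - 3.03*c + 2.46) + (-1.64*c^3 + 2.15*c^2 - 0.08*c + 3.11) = -1.08*c^3 - 1.87*c^2 - 3.11*c + 5.57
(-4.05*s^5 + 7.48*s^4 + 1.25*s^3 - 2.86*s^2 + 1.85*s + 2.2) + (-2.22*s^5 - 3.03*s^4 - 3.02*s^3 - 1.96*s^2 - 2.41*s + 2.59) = -6.27*s^5 + 4.45*s^4 - 1.77*s^3 - 4.82*s^2 - 0.56*s + 4.79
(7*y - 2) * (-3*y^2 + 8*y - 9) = -21*y^3 + 62*y^2 - 79*y + 18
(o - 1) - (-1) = o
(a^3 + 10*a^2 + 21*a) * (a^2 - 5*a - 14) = a^5 + 5*a^4 - 43*a^3 - 245*a^2 - 294*a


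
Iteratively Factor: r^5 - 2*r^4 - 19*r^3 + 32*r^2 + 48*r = (r)*(r^4 - 2*r^3 - 19*r^2 + 32*r + 48) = r*(r - 3)*(r^3 + r^2 - 16*r - 16) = r*(r - 3)*(r + 1)*(r^2 - 16) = r*(r - 4)*(r - 3)*(r + 1)*(r + 4)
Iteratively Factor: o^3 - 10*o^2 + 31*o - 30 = (o - 5)*(o^2 - 5*o + 6) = (o - 5)*(o - 2)*(o - 3)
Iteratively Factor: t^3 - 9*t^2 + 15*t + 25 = (t + 1)*(t^2 - 10*t + 25) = (t - 5)*(t + 1)*(t - 5)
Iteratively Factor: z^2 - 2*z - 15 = (z - 5)*(z + 3)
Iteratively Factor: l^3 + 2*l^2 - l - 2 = (l + 1)*(l^2 + l - 2) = (l - 1)*(l + 1)*(l + 2)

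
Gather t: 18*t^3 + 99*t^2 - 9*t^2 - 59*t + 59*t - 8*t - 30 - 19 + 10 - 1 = 18*t^3 + 90*t^2 - 8*t - 40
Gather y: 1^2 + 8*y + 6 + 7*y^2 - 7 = 7*y^2 + 8*y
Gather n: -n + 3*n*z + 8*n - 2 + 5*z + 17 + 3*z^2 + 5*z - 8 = n*(3*z + 7) + 3*z^2 + 10*z + 7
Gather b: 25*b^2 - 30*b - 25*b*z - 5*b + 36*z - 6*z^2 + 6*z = 25*b^2 + b*(-25*z - 35) - 6*z^2 + 42*z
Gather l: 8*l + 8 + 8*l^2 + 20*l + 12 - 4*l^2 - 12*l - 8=4*l^2 + 16*l + 12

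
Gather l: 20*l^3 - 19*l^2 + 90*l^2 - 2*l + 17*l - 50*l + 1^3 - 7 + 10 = 20*l^3 + 71*l^2 - 35*l + 4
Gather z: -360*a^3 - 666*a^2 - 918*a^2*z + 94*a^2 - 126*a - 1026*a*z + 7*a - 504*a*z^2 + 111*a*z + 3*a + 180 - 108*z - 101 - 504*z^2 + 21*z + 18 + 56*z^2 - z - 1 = -360*a^3 - 572*a^2 - 116*a + z^2*(-504*a - 448) + z*(-918*a^2 - 915*a - 88) + 96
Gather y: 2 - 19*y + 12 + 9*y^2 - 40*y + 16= 9*y^2 - 59*y + 30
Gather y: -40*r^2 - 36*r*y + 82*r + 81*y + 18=-40*r^2 + 82*r + y*(81 - 36*r) + 18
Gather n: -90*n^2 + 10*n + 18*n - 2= -90*n^2 + 28*n - 2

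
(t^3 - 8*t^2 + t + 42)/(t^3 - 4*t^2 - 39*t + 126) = (t + 2)/(t + 6)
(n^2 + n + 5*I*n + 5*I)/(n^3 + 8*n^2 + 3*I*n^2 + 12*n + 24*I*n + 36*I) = (n^2 + n*(1 + 5*I) + 5*I)/(n^3 + n^2*(8 + 3*I) + n*(12 + 24*I) + 36*I)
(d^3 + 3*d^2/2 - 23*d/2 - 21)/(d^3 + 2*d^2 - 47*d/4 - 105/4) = 2*(d + 2)/(2*d + 5)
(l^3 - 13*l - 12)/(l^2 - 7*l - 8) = (l^2 - l - 12)/(l - 8)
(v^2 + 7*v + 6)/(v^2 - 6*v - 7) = (v + 6)/(v - 7)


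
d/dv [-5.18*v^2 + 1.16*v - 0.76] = 1.16 - 10.36*v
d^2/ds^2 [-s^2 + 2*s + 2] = -2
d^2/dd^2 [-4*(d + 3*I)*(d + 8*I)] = -8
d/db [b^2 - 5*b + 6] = 2*b - 5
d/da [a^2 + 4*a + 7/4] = 2*a + 4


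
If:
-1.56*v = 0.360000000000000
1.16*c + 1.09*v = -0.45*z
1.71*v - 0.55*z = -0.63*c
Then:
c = 0.34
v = -0.23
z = -0.32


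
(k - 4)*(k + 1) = k^2 - 3*k - 4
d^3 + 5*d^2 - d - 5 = (d - 1)*(d + 1)*(d + 5)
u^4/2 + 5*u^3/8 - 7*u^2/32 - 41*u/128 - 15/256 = (u/2 + 1/4)*(u - 3/4)*(u + 1/4)*(u + 5/4)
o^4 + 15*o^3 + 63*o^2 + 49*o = o*(o + 1)*(o + 7)^2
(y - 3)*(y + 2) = y^2 - y - 6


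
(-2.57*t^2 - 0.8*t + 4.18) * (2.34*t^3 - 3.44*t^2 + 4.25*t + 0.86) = -6.0138*t^5 + 6.9688*t^4 + 1.6107*t^3 - 19.9894*t^2 + 17.077*t + 3.5948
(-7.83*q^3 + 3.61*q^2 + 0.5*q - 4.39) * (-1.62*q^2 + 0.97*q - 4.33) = 12.6846*q^5 - 13.4433*q^4 + 36.5956*q^3 - 8.0345*q^2 - 6.4233*q + 19.0087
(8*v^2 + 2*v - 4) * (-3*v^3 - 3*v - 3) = -24*v^5 - 6*v^4 - 12*v^3 - 30*v^2 + 6*v + 12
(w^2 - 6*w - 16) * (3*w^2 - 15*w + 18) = 3*w^4 - 33*w^3 + 60*w^2 + 132*w - 288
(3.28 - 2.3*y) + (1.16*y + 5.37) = 8.65 - 1.14*y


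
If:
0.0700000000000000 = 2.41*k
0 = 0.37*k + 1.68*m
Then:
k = 0.03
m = -0.01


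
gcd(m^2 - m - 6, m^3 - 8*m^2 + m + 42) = m^2 - m - 6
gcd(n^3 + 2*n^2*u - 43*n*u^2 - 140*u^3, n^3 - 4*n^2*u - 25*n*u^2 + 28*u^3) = -n^2 + 3*n*u + 28*u^2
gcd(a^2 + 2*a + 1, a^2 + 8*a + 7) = a + 1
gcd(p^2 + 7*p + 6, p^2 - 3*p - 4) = p + 1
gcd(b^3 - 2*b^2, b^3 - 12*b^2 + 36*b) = b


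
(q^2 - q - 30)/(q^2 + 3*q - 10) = (q - 6)/(q - 2)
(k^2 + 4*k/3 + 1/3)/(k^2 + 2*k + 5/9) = 3*(k + 1)/(3*k + 5)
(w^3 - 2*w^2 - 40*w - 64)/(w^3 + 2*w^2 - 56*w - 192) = (w + 2)/(w + 6)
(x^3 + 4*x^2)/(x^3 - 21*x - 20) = x^2/(x^2 - 4*x - 5)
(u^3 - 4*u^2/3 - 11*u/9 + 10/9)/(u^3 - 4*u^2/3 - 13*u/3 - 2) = (9*u^2 - 21*u + 10)/(3*(3*u^2 - 7*u - 6))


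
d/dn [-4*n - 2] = -4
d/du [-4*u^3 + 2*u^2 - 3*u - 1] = -12*u^2 + 4*u - 3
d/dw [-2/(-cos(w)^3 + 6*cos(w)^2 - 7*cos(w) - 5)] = 2*(3*cos(w)^2 - 12*cos(w) + 7)*sin(w)/(cos(w)^3 - 6*cos(w)^2 + 7*cos(w) + 5)^2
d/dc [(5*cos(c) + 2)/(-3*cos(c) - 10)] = 44*sin(c)/(3*cos(c) + 10)^2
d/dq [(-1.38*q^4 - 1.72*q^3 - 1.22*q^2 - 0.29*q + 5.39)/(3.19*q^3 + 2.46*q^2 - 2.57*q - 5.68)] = (-4.4022*q^6 - 6.7896*q^5 + 10.3004*q^4 + 42.0446*q^3 - 18.4247*q^2 - 12.6596*q + 15.4995)/(10.1761*q^6 + 15.6948*q^5 - 10.345*q^4 - 48.8828*q^3 - 21.3407*q^2 + 29.1952*q + 32.2624)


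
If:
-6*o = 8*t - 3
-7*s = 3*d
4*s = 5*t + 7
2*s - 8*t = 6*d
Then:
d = 49/18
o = 65/18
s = -7/6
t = -7/3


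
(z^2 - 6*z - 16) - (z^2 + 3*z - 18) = 2 - 9*z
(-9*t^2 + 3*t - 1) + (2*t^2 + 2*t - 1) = -7*t^2 + 5*t - 2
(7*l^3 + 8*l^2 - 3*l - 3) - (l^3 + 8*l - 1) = 6*l^3 + 8*l^2 - 11*l - 2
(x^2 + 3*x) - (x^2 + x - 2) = 2*x + 2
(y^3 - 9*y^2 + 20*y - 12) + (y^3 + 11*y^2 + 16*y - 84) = 2*y^3 + 2*y^2 + 36*y - 96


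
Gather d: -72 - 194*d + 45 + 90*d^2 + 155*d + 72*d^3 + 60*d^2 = 72*d^3 + 150*d^2 - 39*d - 27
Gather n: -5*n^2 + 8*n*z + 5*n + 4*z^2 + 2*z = -5*n^2 + n*(8*z + 5) + 4*z^2 + 2*z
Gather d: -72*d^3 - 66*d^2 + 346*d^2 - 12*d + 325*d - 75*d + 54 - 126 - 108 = -72*d^3 + 280*d^2 + 238*d - 180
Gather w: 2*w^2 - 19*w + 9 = 2*w^2 - 19*w + 9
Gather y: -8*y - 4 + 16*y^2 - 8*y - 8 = 16*y^2 - 16*y - 12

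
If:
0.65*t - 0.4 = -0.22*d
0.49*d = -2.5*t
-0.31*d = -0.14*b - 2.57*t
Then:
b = 25.11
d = 4.32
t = -0.85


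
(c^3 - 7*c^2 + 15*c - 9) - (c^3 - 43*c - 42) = -7*c^2 + 58*c + 33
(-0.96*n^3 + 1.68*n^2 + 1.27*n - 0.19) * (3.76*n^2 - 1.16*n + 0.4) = -3.6096*n^5 + 7.4304*n^4 + 2.4424*n^3 - 1.5156*n^2 + 0.7284*n - 0.076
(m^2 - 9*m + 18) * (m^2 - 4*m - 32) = m^4 - 13*m^3 + 22*m^2 + 216*m - 576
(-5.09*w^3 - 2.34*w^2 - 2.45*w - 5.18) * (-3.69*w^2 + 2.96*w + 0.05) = 18.7821*w^5 - 6.4318*w^4 + 1.8596*w^3 + 11.7452*w^2 - 15.4553*w - 0.259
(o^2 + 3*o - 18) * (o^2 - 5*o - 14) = o^4 - 2*o^3 - 47*o^2 + 48*o + 252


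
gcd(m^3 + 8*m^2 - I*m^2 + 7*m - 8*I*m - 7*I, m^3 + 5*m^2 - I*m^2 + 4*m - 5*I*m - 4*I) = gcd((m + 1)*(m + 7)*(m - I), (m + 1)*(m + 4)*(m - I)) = m^2 + m*(1 - I) - I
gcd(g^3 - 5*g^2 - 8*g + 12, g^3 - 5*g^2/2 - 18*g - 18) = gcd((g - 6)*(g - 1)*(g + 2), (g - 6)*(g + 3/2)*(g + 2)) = g^2 - 4*g - 12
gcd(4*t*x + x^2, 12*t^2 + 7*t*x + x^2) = 4*t + x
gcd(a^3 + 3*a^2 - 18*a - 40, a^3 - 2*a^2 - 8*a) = a^2 - 2*a - 8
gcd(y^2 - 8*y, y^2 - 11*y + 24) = y - 8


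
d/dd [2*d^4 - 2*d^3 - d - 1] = 8*d^3 - 6*d^2 - 1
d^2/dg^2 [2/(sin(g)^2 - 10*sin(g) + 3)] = 4*(-2*sin(g)^4 + 15*sin(g)^3 - 41*sin(g)^2 - 45*sin(g) + 97)/(sin(g)^2 - 10*sin(g) + 3)^3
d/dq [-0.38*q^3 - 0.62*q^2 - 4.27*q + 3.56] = -1.14*q^2 - 1.24*q - 4.27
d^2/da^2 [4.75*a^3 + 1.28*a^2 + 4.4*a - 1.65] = 28.5*a + 2.56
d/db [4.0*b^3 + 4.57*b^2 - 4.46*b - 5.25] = 12.0*b^2 + 9.14*b - 4.46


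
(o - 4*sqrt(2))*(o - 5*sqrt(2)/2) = o^2 - 13*sqrt(2)*o/2 + 20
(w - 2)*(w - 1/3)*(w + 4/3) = w^3 - w^2 - 22*w/9 + 8/9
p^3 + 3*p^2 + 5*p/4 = p*(p + 1/2)*(p + 5/2)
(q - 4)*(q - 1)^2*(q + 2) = q^4 - 4*q^3 - 3*q^2 + 14*q - 8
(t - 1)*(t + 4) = t^2 + 3*t - 4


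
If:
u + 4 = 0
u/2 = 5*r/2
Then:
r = -4/5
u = -4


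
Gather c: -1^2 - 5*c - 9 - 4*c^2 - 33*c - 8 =-4*c^2 - 38*c - 18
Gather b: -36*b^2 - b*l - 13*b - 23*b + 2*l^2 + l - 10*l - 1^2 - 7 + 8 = -36*b^2 + b*(-l - 36) + 2*l^2 - 9*l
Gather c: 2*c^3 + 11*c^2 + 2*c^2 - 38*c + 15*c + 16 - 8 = 2*c^3 + 13*c^2 - 23*c + 8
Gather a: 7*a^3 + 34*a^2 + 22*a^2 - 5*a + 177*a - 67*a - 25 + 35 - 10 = 7*a^3 + 56*a^2 + 105*a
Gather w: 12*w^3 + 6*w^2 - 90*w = 12*w^3 + 6*w^2 - 90*w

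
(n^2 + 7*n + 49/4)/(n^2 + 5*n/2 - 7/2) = (n + 7/2)/(n - 1)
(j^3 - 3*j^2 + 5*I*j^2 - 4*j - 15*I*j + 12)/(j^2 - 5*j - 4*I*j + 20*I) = (j^3 + j^2*(-3 + 5*I) - j*(4 + 15*I) + 12)/(j^2 - j*(5 + 4*I) + 20*I)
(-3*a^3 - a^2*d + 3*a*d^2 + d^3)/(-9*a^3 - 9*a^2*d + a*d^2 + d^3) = (a - d)/(3*a - d)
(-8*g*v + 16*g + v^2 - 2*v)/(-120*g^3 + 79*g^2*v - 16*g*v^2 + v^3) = (v - 2)/(15*g^2 - 8*g*v + v^2)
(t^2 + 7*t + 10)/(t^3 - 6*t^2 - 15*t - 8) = (t^2 + 7*t + 10)/(t^3 - 6*t^2 - 15*t - 8)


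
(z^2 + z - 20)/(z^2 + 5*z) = (z - 4)/z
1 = 1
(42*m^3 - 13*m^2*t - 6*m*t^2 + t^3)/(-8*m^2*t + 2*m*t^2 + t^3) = (-21*m^2 - 4*m*t + t^2)/(t*(4*m + t))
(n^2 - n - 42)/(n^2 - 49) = (n + 6)/(n + 7)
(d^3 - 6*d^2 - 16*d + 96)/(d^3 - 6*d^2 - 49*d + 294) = (d^2 - 16)/(d^2 - 49)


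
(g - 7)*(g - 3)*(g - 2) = g^3 - 12*g^2 + 41*g - 42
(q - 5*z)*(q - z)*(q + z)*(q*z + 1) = q^4*z - 5*q^3*z^2 + q^3 - q^2*z^3 - 5*q^2*z + 5*q*z^4 - q*z^2 + 5*z^3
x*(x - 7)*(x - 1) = x^3 - 8*x^2 + 7*x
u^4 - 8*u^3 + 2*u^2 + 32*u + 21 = (u - 7)*(u - 3)*(u + 1)^2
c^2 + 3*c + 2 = (c + 1)*(c + 2)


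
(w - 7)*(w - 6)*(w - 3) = w^3 - 16*w^2 + 81*w - 126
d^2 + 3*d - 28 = (d - 4)*(d + 7)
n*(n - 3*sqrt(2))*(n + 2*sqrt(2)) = n^3 - sqrt(2)*n^2 - 12*n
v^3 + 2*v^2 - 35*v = v*(v - 5)*(v + 7)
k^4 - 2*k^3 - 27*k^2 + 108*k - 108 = (k - 3)^2*(k - 2)*(k + 6)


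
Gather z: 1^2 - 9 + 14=6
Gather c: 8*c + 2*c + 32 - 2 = 10*c + 30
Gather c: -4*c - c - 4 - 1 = -5*c - 5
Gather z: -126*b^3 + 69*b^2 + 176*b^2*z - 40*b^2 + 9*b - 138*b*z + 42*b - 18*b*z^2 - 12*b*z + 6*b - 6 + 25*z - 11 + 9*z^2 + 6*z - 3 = -126*b^3 + 29*b^2 + 57*b + z^2*(9 - 18*b) + z*(176*b^2 - 150*b + 31) - 20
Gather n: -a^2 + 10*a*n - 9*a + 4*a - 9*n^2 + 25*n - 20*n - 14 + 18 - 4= -a^2 - 5*a - 9*n^2 + n*(10*a + 5)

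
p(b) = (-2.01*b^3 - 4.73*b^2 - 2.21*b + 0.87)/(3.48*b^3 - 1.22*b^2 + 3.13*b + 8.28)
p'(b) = (-10.44*b^2 + 2.44*b - 3.13)*(-2.01*b^3 - 4.73*b^2 - 2.21*b + 0.87)/(3.48*b^3 - 1.22*b^2 + 3.13*b + 8.28)^2 + (-6.03*b^2 - 9.46*b - 2.21)/(3.48*b^3 - 1.22*b^2 + 3.13*b + 8.28)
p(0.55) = -0.21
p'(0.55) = -0.80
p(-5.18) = -0.31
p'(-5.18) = 0.04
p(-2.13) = -0.09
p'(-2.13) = 0.11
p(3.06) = -1.02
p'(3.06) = 0.07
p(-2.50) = -0.13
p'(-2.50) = 0.10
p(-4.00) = -0.25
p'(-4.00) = 0.06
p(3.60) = -0.98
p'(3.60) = 0.07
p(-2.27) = -0.11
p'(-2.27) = 0.11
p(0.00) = 0.11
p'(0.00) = -0.31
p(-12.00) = -0.45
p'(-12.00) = 0.01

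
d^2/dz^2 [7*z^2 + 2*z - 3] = 14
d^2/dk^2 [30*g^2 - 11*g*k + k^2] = 2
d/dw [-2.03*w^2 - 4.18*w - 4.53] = -4.06*w - 4.18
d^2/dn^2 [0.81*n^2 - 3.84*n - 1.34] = 1.62000000000000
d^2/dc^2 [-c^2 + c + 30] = -2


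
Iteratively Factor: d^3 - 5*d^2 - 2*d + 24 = (d - 3)*(d^2 - 2*d - 8) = (d - 3)*(d + 2)*(d - 4)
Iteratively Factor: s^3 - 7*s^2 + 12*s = (s - 3)*(s^2 - 4*s) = s*(s - 3)*(s - 4)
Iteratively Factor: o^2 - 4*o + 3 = (o - 1)*(o - 3)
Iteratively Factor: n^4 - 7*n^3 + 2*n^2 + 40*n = (n + 2)*(n^3 - 9*n^2 + 20*n) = (n - 5)*(n + 2)*(n^2 - 4*n) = n*(n - 5)*(n + 2)*(n - 4)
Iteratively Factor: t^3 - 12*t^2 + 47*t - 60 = (t - 5)*(t^2 - 7*t + 12) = (t - 5)*(t - 4)*(t - 3)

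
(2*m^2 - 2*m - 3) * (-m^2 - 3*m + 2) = -2*m^4 - 4*m^3 + 13*m^2 + 5*m - 6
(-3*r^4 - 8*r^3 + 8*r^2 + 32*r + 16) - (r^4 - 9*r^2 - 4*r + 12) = -4*r^4 - 8*r^3 + 17*r^2 + 36*r + 4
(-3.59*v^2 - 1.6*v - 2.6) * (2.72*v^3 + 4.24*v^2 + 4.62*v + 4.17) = -9.7648*v^5 - 19.5736*v^4 - 30.4418*v^3 - 33.3863*v^2 - 18.684*v - 10.842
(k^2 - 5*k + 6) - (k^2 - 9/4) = 33/4 - 5*k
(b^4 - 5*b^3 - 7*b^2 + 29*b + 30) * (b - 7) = b^5 - 12*b^4 + 28*b^3 + 78*b^2 - 173*b - 210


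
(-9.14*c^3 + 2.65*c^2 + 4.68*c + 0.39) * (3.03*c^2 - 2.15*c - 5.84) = -27.6942*c^5 + 27.6805*c^4 + 61.8605*c^3 - 24.3563*c^2 - 28.1697*c - 2.2776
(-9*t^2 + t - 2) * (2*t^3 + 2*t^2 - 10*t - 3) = -18*t^5 - 16*t^4 + 88*t^3 + 13*t^2 + 17*t + 6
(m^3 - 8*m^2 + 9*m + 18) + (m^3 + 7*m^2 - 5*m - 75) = 2*m^3 - m^2 + 4*m - 57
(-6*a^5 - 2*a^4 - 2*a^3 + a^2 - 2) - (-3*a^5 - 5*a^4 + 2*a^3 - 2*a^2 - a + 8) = -3*a^5 + 3*a^4 - 4*a^3 + 3*a^2 + a - 10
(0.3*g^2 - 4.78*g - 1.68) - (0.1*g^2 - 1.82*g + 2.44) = 0.2*g^2 - 2.96*g - 4.12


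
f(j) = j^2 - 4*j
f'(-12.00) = -28.00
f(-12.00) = 192.00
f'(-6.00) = -16.00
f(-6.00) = 60.00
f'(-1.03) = -6.06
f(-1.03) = 5.18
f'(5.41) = 6.82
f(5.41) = 7.63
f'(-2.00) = -8.00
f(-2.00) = 12.00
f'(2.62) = 1.24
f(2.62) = -3.62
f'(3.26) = 2.52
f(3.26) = -2.41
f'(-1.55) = -7.10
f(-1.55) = 8.60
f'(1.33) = -1.34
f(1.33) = -3.55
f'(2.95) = 1.90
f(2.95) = -3.10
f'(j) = 2*j - 4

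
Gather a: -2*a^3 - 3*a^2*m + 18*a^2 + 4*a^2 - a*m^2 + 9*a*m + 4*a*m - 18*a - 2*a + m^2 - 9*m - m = -2*a^3 + a^2*(22 - 3*m) + a*(-m^2 + 13*m - 20) + m^2 - 10*m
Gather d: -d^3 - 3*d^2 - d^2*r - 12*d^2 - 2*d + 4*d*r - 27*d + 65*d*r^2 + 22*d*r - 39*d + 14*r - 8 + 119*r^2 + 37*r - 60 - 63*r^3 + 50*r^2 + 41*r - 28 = -d^3 + d^2*(-r - 15) + d*(65*r^2 + 26*r - 68) - 63*r^3 + 169*r^2 + 92*r - 96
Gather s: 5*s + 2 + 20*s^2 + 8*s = 20*s^2 + 13*s + 2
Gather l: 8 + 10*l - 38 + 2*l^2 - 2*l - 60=2*l^2 + 8*l - 90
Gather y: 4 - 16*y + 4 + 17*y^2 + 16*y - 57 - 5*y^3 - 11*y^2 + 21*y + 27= -5*y^3 + 6*y^2 + 21*y - 22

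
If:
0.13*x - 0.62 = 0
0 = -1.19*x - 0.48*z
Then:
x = 4.77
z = -11.82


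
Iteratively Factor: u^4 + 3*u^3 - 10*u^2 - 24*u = (u + 2)*(u^3 + u^2 - 12*u) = u*(u + 2)*(u^2 + u - 12) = u*(u + 2)*(u + 4)*(u - 3)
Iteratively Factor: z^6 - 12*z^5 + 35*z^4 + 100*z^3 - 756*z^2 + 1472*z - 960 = (z - 5)*(z^5 - 7*z^4 + 100*z^2 - 256*z + 192) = (z - 5)*(z - 2)*(z^4 - 5*z^3 - 10*z^2 + 80*z - 96) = (z - 5)*(z - 2)*(z + 4)*(z^3 - 9*z^2 + 26*z - 24) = (z - 5)*(z - 3)*(z - 2)*(z + 4)*(z^2 - 6*z + 8) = (z - 5)*(z - 3)*(z - 2)^2*(z + 4)*(z - 4)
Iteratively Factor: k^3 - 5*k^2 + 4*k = (k)*(k^2 - 5*k + 4) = k*(k - 1)*(k - 4)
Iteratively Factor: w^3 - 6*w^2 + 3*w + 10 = (w - 5)*(w^2 - w - 2) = (w - 5)*(w - 2)*(w + 1)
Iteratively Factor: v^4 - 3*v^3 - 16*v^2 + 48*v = (v + 4)*(v^3 - 7*v^2 + 12*v) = v*(v + 4)*(v^2 - 7*v + 12) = v*(v - 3)*(v + 4)*(v - 4)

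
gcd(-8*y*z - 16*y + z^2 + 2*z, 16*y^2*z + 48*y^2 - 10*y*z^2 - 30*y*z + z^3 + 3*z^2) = 8*y - z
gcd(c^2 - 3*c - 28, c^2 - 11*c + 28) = c - 7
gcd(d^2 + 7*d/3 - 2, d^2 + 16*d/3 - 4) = d - 2/3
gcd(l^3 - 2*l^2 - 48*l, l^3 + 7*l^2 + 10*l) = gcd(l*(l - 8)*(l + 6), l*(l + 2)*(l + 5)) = l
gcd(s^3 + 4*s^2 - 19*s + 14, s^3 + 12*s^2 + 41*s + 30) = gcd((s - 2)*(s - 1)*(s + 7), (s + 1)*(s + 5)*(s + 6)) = 1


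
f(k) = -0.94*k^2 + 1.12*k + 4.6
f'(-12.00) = 23.68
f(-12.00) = -144.20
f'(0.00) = 1.12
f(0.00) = 4.60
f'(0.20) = 0.74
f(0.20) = 4.79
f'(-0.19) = 1.48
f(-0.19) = 4.35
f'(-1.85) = 4.60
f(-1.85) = -0.69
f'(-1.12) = 3.23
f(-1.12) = 2.17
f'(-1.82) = 4.54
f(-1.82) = -0.55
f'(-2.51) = 5.84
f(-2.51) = -4.13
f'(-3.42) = 7.55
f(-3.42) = -10.23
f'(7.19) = -12.40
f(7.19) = -35.94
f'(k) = 1.12 - 1.88*k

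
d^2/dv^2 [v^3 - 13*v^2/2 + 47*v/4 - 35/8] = 6*v - 13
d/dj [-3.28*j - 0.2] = -3.28000000000000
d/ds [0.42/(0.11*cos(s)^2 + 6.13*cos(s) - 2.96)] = (0.0924*cos(s) + 2.5746)*sin(s)/(0.11*cos(s)^2 + 6.13*cos(s) - 2.96)^2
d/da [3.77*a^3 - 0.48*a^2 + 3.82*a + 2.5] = 11.31*a^2 - 0.96*a + 3.82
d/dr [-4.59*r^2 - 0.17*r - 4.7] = -9.18*r - 0.17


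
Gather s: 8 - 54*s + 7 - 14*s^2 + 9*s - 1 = -14*s^2 - 45*s + 14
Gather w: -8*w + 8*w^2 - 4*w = 8*w^2 - 12*w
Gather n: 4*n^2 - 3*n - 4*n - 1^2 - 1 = 4*n^2 - 7*n - 2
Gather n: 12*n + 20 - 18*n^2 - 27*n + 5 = -18*n^2 - 15*n + 25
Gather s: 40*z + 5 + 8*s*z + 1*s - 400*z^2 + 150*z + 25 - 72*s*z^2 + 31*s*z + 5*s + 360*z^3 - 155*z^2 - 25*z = s*(-72*z^2 + 39*z + 6) + 360*z^3 - 555*z^2 + 165*z + 30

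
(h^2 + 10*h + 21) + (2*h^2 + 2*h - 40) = 3*h^2 + 12*h - 19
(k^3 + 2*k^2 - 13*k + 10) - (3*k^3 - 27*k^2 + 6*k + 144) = -2*k^3 + 29*k^2 - 19*k - 134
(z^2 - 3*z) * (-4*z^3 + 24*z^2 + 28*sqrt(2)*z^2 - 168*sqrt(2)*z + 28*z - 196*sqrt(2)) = -4*z^5 + 36*z^4 + 28*sqrt(2)*z^4 - 252*sqrt(2)*z^3 - 44*z^3 - 84*z^2 + 308*sqrt(2)*z^2 + 588*sqrt(2)*z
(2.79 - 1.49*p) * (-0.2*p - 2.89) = 0.298*p^2 + 3.7481*p - 8.0631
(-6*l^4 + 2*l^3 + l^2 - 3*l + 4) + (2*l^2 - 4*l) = -6*l^4 + 2*l^3 + 3*l^2 - 7*l + 4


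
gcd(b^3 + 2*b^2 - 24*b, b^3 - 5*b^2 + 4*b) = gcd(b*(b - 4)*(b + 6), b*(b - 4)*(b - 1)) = b^2 - 4*b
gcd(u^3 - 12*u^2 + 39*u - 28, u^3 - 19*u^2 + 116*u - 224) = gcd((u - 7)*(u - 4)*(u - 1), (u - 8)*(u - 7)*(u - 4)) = u^2 - 11*u + 28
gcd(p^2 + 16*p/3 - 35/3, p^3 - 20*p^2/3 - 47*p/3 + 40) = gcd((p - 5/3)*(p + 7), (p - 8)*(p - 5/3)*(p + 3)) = p - 5/3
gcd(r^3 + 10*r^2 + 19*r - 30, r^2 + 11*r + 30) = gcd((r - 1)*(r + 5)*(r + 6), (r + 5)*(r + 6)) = r^2 + 11*r + 30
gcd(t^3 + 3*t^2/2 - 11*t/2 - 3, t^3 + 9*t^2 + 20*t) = 1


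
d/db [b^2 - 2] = 2*b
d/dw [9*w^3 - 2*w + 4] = 27*w^2 - 2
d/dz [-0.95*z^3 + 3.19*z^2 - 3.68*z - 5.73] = -2.85*z^2 + 6.38*z - 3.68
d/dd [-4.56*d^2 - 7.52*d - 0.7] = -9.12*d - 7.52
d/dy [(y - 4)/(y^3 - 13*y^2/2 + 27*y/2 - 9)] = 2*(-4*y^3 + 37*y^2 - 104*y + 90)/(4*y^6 - 52*y^5 + 277*y^4 - 774*y^3 + 1197*y^2 - 972*y + 324)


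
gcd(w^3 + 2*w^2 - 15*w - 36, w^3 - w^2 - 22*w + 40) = w - 4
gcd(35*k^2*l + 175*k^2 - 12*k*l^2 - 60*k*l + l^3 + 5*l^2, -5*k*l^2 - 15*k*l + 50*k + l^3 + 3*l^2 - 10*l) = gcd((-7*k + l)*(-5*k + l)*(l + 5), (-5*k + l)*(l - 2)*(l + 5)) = 5*k*l + 25*k - l^2 - 5*l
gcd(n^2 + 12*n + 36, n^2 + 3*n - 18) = n + 6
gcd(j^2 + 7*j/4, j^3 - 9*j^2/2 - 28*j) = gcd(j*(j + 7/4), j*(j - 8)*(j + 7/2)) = j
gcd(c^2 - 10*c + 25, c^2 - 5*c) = c - 5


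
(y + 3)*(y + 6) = y^2 + 9*y + 18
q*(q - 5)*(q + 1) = q^3 - 4*q^2 - 5*q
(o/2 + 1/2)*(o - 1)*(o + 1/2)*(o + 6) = o^4/2 + 13*o^3/4 + o^2 - 13*o/4 - 3/2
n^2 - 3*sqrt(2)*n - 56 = (n - 7*sqrt(2))*(n + 4*sqrt(2))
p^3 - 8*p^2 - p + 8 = (p - 8)*(p - 1)*(p + 1)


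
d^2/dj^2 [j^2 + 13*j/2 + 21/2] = 2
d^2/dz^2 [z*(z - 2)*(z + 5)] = 6*z + 6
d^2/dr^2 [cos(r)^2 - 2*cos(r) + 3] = 2*cos(r) - 2*cos(2*r)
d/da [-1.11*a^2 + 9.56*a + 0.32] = 9.56 - 2.22*a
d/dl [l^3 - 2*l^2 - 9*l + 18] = 3*l^2 - 4*l - 9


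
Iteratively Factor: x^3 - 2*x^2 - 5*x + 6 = (x + 2)*(x^2 - 4*x + 3) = (x - 1)*(x + 2)*(x - 3)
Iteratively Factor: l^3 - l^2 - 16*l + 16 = (l - 4)*(l^2 + 3*l - 4) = (l - 4)*(l - 1)*(l + 4)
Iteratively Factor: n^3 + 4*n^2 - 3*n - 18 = (n + 3)*(n^2 + n - 6) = (n + 3)^2*(n - 2)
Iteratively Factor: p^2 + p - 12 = (p + 4)*(p - 3)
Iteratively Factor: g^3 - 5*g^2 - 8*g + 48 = (g + 3)*(g^2 - 8*g + 16) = (g - 4)*(g + 3)*(g - 4)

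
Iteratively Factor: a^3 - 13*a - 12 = (a + 1)*(a^2 - a - 12) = (a - 4)*(a + 1)*(a + 3)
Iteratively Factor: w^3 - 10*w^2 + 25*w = (w)*(w^2 - 10*w + 25) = w*(w - 5)*(w - 5)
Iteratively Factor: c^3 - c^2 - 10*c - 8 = (c + 2)*(c^2 - 3*c - 4) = (c + 1)*(c + 2)*(c - 4)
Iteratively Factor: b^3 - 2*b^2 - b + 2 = (b + 1)*(b^2 - 3*b + 2) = (b - 2)*(b + 1)*(b - 1)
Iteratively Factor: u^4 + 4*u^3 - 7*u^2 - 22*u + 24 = (u - 2)*(u^3 + 6*u^2 + 5*u - 12) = (u - 2)*(u - 1)*(u^2 + 7*u + 12) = (u - 2)*(u - 1)*(u + 3)*(u + 4)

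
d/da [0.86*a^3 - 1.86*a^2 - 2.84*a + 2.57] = 2.58*a^2 - 3.72*a - 2.84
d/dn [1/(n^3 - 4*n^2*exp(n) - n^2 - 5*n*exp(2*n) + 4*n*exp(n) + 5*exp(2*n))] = (4*n^2*exp(n) - 3*n^2 + 10*n*exp(2*n) + 4*n*exp(n) + 2*n - 5*exp(2*n) - 4*exp(n))/(n^3 - 4*n^2*exp(n) - n^2 - 5*n*exp(2*n) + 4*n*exp(n) + 5*exp(2*n))^2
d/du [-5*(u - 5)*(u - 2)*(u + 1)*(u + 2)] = -20*u^3 + 60*u^2 + 90*u - 80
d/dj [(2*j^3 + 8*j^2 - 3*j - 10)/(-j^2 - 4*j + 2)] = (-2*j^4 - 16*j^3 - 23*j^2 + 12*j - 46)/(j^4 + 8*j^3 + 12*j^2 - 16*j + 4)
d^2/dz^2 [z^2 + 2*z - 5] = 2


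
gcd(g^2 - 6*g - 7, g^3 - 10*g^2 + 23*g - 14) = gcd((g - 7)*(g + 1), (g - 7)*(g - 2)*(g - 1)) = g - 7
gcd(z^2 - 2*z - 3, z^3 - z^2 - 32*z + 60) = 1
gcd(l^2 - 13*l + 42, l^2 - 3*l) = 1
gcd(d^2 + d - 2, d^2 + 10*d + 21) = 1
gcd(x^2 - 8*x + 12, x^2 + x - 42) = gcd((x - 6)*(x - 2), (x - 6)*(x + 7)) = x - 6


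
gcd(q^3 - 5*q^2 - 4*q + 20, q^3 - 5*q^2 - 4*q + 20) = q^3 - 5*q^2 - 4*q + 20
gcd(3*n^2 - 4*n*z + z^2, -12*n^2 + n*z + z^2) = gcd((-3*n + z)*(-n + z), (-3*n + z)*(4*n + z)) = -3*n + z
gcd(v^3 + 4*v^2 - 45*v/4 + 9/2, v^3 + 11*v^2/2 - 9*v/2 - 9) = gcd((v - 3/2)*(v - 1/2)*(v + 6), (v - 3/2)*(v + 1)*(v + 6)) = v^2 + 9*v/2 - 9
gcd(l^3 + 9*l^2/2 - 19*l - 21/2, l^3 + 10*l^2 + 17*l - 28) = l + 7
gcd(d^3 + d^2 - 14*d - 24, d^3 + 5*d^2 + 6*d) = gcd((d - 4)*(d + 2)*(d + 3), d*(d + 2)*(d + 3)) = d^2 + 5*d + 6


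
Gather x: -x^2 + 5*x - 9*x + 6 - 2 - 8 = -x^2 - 4*x - 4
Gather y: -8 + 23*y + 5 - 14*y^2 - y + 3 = -14*y^2 + 22*y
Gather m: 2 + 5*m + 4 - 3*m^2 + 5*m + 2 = -3*m^2 + 10*m + 8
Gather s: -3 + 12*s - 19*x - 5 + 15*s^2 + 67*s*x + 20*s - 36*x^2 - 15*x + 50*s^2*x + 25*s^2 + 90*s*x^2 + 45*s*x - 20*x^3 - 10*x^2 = s^2*(50*x + 40) + s*(90*x^2 + 112*x + 32) - 20*x^3 - 46*x^2 - 34*x - 8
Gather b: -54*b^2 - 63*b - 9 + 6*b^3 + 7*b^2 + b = 6*b^3 - 47*b^2 - 62*b - 9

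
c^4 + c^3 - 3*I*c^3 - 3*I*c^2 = c^2*(c + 1)*(c - 3*I)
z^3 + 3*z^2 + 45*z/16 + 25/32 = (z + 1/2)*(z + 5/4)^2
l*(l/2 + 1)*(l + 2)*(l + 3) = l^4/2 + 7*l^3/2 + 8*l^2 + 6*l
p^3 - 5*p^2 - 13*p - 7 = (p - 7)*(p + 1)^2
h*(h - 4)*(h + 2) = h^3 - 2*h^2 - 8*h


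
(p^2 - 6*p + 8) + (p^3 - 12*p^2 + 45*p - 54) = p^3 - 11*p^2 + 39*p - 46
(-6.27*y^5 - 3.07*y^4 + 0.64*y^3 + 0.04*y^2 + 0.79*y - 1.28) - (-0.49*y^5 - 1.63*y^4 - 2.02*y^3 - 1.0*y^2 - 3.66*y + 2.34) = -5.78*y^5 - 1.44*y^4 + 2.66*y^3 + 1.04*y^2 + 4.45*y - 3.62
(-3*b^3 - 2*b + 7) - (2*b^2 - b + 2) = -3*b^3 - 2*b^2 - b + 5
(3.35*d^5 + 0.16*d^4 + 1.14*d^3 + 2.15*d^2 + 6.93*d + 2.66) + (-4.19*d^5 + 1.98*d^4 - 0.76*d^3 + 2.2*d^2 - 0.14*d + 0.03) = -0.84*d^5 + 2.14*d^4 + 0.38*d^3 + 4.35*d^2 + 6.79*d + 2.69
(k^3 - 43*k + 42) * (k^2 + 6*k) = k^5 + 6*k^4 - 43*k^3 - 216*k^2 + 252*k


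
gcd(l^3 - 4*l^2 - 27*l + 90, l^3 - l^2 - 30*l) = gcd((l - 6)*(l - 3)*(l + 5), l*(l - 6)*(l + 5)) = l^2 - l - 30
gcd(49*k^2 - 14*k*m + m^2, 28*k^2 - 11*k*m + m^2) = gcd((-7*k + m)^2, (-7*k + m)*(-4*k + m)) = 7*k - m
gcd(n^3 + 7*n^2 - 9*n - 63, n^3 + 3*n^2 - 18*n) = n - 3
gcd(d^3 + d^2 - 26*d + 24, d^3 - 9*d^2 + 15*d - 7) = d - 1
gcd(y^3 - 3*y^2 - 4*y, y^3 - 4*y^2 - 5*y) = y^2 + y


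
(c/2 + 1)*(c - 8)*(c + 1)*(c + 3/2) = c^4/2 - 7*c^3/4 - 59*c^2/4 - 49*c/2 - 12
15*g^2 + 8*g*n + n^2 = (3*g + n)*(5*g + n)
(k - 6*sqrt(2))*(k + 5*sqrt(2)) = k^2 - sqrt(2)*k - 60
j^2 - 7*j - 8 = (j - 8)*(j + 1)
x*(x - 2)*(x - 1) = x^3 - 3*x^2 + 2*x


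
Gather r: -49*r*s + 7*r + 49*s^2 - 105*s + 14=r*(7 - 49*s) + 49*s^2 - 105*s + 14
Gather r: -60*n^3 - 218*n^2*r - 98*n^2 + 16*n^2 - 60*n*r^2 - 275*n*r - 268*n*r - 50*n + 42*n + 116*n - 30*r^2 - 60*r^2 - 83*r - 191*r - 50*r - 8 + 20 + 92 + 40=-60*n^3 - 82*n^2 + 108*n + r^2*(-60*n - 90) + r*(-218*n^2 - 543*n - 324) + 144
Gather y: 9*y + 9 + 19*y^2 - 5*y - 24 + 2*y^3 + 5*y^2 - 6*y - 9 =2*y^3 + 24*y^2 - 2*y - 24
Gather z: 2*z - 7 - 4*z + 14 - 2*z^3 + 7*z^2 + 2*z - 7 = -2*z^3 + 7*z^2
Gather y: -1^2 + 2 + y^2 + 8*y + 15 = y^2 + 8*y + 16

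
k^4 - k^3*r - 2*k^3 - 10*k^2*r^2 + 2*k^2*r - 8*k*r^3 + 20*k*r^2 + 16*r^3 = (k - 2)*(k - 4*r)*(k + r)*(k + 2*r)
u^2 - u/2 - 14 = (u - 4)*(u + 7/2)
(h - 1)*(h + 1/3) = h^2 - 2*h/3 - 1/3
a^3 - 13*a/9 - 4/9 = (a - 4/3)*(a + 1/3)*(a + 1)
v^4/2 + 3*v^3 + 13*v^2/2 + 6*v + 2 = (v/2 + 1)*(v + 1)^2*(v + 2)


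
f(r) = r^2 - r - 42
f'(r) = 2*r - 1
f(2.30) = -39.01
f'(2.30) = 3.60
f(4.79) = -23.85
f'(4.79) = 8.58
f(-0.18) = -41.79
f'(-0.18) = -1.36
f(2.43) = -38.53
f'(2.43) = 3.86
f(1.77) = -40.64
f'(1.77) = 2.54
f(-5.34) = -8.14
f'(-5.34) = -11.68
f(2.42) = -38.56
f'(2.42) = 3.84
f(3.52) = -33.13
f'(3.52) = 6.04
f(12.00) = 90.00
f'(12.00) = 23.00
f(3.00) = -36.00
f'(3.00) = 5.00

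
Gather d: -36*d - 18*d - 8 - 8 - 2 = -54*d - 18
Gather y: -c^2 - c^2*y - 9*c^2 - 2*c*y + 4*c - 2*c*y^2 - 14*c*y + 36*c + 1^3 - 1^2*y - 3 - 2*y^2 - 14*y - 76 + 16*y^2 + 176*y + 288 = -10*c^2 + 40*c + y^2*(14 - 2*c) + y*(-c^2 - 16*c + 161) + 210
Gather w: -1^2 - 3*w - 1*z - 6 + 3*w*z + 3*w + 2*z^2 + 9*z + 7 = 3*w*z + 2*z^2 + 8*z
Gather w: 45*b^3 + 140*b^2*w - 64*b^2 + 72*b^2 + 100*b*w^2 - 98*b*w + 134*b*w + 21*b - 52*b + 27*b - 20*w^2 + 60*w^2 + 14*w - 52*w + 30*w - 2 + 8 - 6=45*b^3 + 8*b^2 - 4*b + w^2*(100*b + 40) + w*(140*b^2 + 36*b - 8)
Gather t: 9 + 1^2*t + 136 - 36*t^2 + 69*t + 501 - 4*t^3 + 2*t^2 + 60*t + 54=-4*t^3 - 34*t^2 + 130*t + 700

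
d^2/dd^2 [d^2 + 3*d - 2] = 2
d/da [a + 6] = 1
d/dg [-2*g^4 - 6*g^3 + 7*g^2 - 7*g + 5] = -8*g^3 - 18*g^2 + 14*g - 7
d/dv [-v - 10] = -1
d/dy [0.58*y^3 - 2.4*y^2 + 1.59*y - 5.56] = 1.74*y^2 - 4.8*y + 1.59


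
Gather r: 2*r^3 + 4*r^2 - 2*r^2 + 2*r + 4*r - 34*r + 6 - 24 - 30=2*r^3 + 2*r^2 - 28*r - 48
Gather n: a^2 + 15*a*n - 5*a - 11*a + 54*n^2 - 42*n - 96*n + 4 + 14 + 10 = a^2 - 16*a + 54*n^2 + n*(15*a - 138) + 28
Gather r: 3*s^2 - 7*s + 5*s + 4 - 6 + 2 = 3*s^2 - 2*s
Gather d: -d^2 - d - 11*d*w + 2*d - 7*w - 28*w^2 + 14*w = -d^2 + d*(1 - 11*w) - 28*w^2 + 7*w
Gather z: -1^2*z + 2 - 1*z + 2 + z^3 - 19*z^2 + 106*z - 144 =z^3 - 19*z^2 + 104*z - 140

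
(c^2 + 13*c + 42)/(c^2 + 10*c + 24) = (c + 7)/(c + 4)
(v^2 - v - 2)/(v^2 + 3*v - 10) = (v + 1)/(v + 5)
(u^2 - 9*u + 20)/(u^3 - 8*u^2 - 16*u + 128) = (u - 5)/(u^2 - 4*u - 32)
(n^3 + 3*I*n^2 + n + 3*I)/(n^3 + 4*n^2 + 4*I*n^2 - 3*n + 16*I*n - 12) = (n - I)/(n + 4)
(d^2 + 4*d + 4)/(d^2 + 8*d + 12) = (d + 2)/(d + 6)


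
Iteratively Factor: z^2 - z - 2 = (z + 1)*(z - 2)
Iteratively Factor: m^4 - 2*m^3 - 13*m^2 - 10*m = (m)*(m^3 - 2*m^2 - 13*m - 10) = m*(m - 5)*(m^2 + 3*m + 2) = m*(m - 5)*(m + 2)*(m + 1)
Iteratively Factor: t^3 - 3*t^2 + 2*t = (t - 1)*(t^2 - 2*t) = t*(t - 1)*(t - 2)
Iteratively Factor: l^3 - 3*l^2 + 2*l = (l - 2)*(l^2 - l) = (l - 2)*(l - 1)*(l)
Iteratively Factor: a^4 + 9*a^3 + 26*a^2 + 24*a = (a + 2)*(a^3 + 7*a^2 + 12*a) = a*(a + 2)*(a^2 + 7*a + 12) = a*(a + 2)*(a + 4)*(a + 3)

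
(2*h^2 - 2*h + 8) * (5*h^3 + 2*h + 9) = 10*h^5 - 10*h^4 + 44*h^3 + 14*h^2 - 2*h + 72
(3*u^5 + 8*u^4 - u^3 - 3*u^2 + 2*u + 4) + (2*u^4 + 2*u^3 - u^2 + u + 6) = 3*u^5 + 10*u^4 + u^3 - 4*u^2 + 3*u + 10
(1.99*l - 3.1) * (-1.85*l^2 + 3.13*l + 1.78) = -3.6815*l^3 + 11.9637*l^2 - 6.1608*l - 5.518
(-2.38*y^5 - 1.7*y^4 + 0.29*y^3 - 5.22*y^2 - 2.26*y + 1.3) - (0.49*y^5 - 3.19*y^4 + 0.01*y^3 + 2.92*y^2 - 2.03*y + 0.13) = -2.87*y^5 + 1.49*y^4 + 0.28*y^3 - 8.14*y^2 - 0.23*y + 1.17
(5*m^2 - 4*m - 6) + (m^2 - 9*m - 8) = 6*m^2 - 13*m - 14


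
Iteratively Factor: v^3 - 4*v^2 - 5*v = (v + 1)*(v^2 - 5*v) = v*(v + 1)*(v - 5)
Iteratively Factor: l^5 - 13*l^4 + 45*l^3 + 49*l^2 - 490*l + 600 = (l - 4)*(l^4 - 9*l^3 + 9*l^2 + 85*l - 150) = (l - 5)*(l - 4)*(l^3 - 4*l^2 - 11*l + 30) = (l - 5)*(l - 4)*(l + 3)*(l^2 - 7*l + 10) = (l - 5)*(l - 4)*(l - 2)*(l + 3)*(l - 5)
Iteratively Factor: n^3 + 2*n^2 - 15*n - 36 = (n + 3)*(n^2 - n - 12) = (n + 3)^2*(n - 4)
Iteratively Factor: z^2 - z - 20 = (z + 4)*(z - 5)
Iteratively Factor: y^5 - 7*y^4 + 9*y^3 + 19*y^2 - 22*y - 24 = (y - 3)*(y^4 - 4*y^3 - 3*y^2 + 10*y + 8) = (y - 3)*(y + 1)*(y^3 - 5*y^2 + 2*y + 8) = (y - 3)*(y - 2)*(y + 1)*(y^2 - 3*y - 4) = (y - 3)*(y - 2)*(y + 1)^2*(y - 4)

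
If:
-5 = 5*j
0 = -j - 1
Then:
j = -1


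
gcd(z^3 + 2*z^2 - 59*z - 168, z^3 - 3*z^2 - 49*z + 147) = z + 7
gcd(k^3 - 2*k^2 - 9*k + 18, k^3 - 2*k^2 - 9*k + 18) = k^3 - 2*k^2 - 9*k + 18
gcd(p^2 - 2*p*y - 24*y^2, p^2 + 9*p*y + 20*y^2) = p + 4*y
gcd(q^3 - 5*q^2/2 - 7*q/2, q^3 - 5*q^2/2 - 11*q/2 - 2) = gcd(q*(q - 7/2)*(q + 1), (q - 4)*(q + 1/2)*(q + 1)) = q + 1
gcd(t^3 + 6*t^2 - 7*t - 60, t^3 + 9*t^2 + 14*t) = 1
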